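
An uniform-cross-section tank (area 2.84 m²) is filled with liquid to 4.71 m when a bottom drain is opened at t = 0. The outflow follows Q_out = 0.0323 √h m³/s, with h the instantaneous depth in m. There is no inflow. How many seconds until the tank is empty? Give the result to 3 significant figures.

382 s

A dh/dt = −Q_out = −0.0323 √h.
∫ h^(−1/2) dh = −(0.0323/A) ∫ dt, giving 2√h = 2√h₀ − (0.0323/A) t.
Tank is empty when √h = 0: t_empty = 2A√h₀/0.0323.
t_empty = 2·2.84·√4.71/0.0323 = 5.6800·2.1703/0.0323 = 381.64 s.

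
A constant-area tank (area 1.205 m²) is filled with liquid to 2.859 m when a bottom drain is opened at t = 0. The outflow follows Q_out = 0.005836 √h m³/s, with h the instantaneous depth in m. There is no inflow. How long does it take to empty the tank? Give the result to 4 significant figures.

A dh/dt = −Q_out = −0.005836 √h.
∫ h^(−1/2) dh = −(0.005836/A) ∫ dt, giving 2√h = 2√h₀ − (0.005836/A) t.
Set h = 0: 2√h₀ = (0.005836/A) t_empty ⇒ t_empty = 2A√h₀/0.005836.
t_empty = 2·1.205·√2.859/0.005836 = 2.41000·1.69086/0.005836 = 698.247 s.

698.2 s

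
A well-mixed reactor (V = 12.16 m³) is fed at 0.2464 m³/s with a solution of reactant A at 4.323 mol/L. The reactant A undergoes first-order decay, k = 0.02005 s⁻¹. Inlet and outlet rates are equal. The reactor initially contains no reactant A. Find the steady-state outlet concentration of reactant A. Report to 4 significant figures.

Accumulation = in − out − consumed: V dC/dt = Q C_in − Q C − k V C.
Steady state (dC/dt = 0): C_ss = Q C_in/(Q + kV) = C_in/(1 + kV/Q).
C_ss = 0.2464·4.323/(0.2464 + 0.02005·12.16) = 1.06519/0.490208 = 2.17293 mol/L.

2.173 mol/L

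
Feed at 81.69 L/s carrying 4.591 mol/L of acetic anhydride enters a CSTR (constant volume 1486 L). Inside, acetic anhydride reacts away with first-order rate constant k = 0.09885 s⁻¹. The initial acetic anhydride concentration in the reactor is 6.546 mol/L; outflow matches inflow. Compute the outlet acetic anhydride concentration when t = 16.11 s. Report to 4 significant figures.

V dC/dt = Q(C_in − C) − k V C.
This is linear with rate a = Q/V + k = 0.153823 s⁻¹.
C_ss = Q C_in/(Q + kV) = 1.64073 mol/L; C(t) = C_ss + (C₀ − C_ss) e^(−a t).
C(16.11) = 1.64073 + (4.90527)·e^(−0.153823·16.11) = 1.64073 + (4.90527)·0.0839033 = 2.05229 mol/L.

2.052 mol/L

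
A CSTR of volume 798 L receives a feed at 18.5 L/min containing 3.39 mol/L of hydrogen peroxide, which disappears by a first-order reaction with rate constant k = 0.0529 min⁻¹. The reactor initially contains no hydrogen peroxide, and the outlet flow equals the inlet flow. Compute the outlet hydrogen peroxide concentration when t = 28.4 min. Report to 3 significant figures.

0.914 mol/L

Species balance: V dC/dt = Q C_in − Q C − k V C.
dC/dt = (Q/V) C_in − (Q/V + k) C; effective rate a = Q/V + k = 0.023183 + 0.0529 = 0.076083 min⁻¹.
C_ss = Q C_in/(Q + kV) = 1.0330 mol/L; C(t) = C_ss + (C₀ − C_ss) e^(−a t).
C(28.4) = 1.0330 + (-1.0330)·e^(−0.076083·28.4) = 1.0330 + (-1.0330)·0.11524 = 0.91392 mol/L.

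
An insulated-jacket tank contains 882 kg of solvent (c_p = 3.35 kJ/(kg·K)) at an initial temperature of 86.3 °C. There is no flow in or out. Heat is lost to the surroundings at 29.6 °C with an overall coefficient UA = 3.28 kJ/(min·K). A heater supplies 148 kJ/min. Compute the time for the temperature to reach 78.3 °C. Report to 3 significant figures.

1060 min

M c_p dT/dt = −UA(T − T_amb) + Q̇.
τ = M c_p/UA = 900.82 min; T_ss = T_amb + Q̇/UA = 29.6 + 148/3.28 = 74.722 °C.
T(t) = T_ss + (T₀ − T_ss)e^(−t/τ); set T = 78.3:
t = −τ ln[(T − T_ss)/(T₀ − T_ss)] = −900.82 · ln(0.30904) = 1057.8 min.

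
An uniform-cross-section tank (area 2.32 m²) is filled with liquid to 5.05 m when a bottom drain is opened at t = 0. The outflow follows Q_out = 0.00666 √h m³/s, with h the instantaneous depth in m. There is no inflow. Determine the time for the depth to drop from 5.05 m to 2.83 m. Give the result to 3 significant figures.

394 s

With no inflow, A dh/dt = −0.00666 √h.
Separate and integrate: 2(√h − √h₀) = −(0.00666/A) t.
t = 2A(√h₀ − √h)/0.00666 = 2·2.32·(√5.05 − √2.83)/0.00666
  = 4.6400 × (2.2472 − 1.6823) / 0.00666 = 393.61 s.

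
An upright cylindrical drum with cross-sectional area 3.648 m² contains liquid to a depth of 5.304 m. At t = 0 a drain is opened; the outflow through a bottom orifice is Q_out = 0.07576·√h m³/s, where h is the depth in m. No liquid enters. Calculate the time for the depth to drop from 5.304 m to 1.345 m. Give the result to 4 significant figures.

A dh/dt = −Q_out = −0.07576 √h.
∫ h^(−1/2) dh = −(0.07576/A) ∫ dt, giving 2√h = 2√h₀ − (0.07576/A) t.
t = 2A(√h₀ − √h)/0.07576 = 2·3.648·(√5.304 − √1.345)/0.07576
  = 7.29600 × (2.30304 − 1.15974) / 0.07576 = 110.105 s.

110.1 s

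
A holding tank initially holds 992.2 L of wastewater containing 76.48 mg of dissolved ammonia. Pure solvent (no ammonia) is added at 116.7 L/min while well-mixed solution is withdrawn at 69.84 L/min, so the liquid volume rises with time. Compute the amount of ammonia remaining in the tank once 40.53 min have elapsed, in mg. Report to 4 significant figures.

15.53 mg

Total volume: dV/dt = Q_in − Q_out = 46.8600 L/min, so V(t) = 992.2 + 46.8600 t and V(40.53) = 2891.44 L.
Solute balance: dm/dt = 0 − Q_out C = −Q_out m/V(t).
Separate: dm/m = −Q_out dt/V(t) ⇒ ln(m/m₀) = −(Q_out/(Q_in−Q_out)) ln(V/V₀).
m = m₀ (V₀/V)^(Q_out/(Q_in−Q_out)) = 76.48 × (992.2/2891.44)^(1.49040) = 15.5323 mg.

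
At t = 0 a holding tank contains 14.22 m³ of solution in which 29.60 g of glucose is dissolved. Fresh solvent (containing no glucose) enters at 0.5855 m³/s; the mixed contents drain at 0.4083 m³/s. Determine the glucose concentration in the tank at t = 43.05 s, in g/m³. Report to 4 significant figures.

0.5036 g/m³

Let m(t) be the amount of glucose. Volume: V(t) = V₀ + (Q_in − Q_out) t = 14.22 + 0.177200 t; V(43.05) = 21.8485 m³.
Species balance (pure solvent in): dm/dt = −Q_out · m/V(t).
Separate: dm/m = −Q_out dt/V(t) ⇒ ln(m/m₀) = −(Q_out/(Q_in−Q_out)) ln(V/V₀).
m = m₀ (V₀/V)^(Q_out/(Q_in−Q_out)) = 29.60 × (14.22/21.8485)^(2.30418) = 11.0031 g.
C = m/V = 11.0031/21.8485 = 0.503609 g/m³.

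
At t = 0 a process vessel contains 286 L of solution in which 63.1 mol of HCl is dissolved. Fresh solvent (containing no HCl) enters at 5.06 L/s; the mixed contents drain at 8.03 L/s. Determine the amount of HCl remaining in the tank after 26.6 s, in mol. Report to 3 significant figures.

Let m(t) be the amount of HCl. Volume: V(t) = V₀ + (Q_in − Q_out) t = 286 − 2.9700 t; V(26.6) = 207.00 L.
No HCl enters, so dm/dt = −Q_out · (m/V).
dm/m = −Q_out dt/(V₀ − 2.9700 t); integrating gives ln(m/m₀) = −(Q_out/(Q_in−Q_out)) ln(V/V₀).
m = m₀ (V₀/V)^(Q_out/(Q_in−Q_out)) = 63.1 × (286/207.00)^(-2.7037) = 26.329 mol.

26.3 mol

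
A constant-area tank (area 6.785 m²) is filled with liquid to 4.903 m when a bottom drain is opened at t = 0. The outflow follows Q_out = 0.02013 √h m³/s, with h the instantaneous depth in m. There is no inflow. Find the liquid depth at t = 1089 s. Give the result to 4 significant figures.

Unsteady balance on liquid volume: A dh/dt = −0.02013 √h.
∫ h^(−1/2) dh = −(0.02013/A) ∫ dt, giving 2√h = 2√h₀ − (0.02013/A) t.
√h = √4.903 − 0.02013·1089/(2·6.785) = 2.21427 − 1.61544 = 0.598828.
h = 0.598828² = 0.358595 m.

0.3586 m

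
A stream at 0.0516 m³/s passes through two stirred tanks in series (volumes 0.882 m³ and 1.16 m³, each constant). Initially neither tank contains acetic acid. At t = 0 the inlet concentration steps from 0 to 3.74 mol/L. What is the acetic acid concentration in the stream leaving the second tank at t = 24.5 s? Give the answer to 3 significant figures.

Time constants: τᵢ = Vᵢ/Q for each well-mixed tank.
τ₁ = 0.882/0.0516 = 17.093 s; τ₂ = 1.16/0.0516 = 22.481 s.
Solving the cascade with C₁(0)=C₂(0)=0 gives C₂(t) = C_in[1 − (τ₁ e^(−t/τ₁) − τ₂ e^(−t/τ₂))/(τ₁ − τ₂)].
At t = 24.5: e^(−t/τ₁) = 0.23851, e^(−t/τ₂) = 0.33627.
C₂ = 3.74·[1 − (17.093·0.23851 − 22.481·0.33627)/(-5.3876)] = 3.74·0.35356 = 1.3223 mol/L.

1.32 mol/L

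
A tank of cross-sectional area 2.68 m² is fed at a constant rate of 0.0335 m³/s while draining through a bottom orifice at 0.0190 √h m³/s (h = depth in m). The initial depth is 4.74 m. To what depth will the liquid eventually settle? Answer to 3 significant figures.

3.11 m

A dh/dt = Q_in − 0.0190 √h. Steady state requires inflow = outflow:
Q_in = 0.0190 √h_ss ⇒ √h_ss = 0.0335/0.0190 = 1.7632.
h_ss = 1.7632² = 3.1087 m. (Since h₀ = 4.74 m > h_ss, the level will fall toward this value.)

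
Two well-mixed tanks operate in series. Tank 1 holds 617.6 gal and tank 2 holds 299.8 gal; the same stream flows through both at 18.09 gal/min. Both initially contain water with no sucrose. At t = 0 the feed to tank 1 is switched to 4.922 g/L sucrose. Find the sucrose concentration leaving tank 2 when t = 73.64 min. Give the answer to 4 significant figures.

3.870 g/L

Each tank obeys Vᵢ dCᵢ/dt = Q(Cᵢ₋₁ − Cᵢ), so τᵢ = Vᵢ/Q.
τ₁ = 617.6/18.09 = 34.1404 min; τ₂ = 299.8/18.09 = 16.5727 min.
Solving the cascade with C₁(0)=C₂(0)=0 gives C₂(t) = C_in[1 − (τ₁ e^(−t/τ₁) − τ₂ e^(−t/τ₂))/(τ₁ − τ₂)].
At t = 73.64: e^(−t/τ₁) = 0.115675, e^(−t/τ₂) = 0.0117553.
C₂ = 4.922·[1 − (34.1404·0.115675 − 16.5727·0.0117553)/(17.5677)] = 4.922·0.786292 = 3.87013 g/L.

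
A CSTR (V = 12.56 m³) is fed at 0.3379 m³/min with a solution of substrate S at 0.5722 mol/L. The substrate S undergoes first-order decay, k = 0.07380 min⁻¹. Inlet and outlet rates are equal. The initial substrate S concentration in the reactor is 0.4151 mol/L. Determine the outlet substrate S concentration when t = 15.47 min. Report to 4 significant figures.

0.2081 mol/L

Accumulation = in − out − consumed: V dC/dt = Q C_in − Q C − k V C.
This is linear with rate a = Q/V + k = 0.100703 min⁻¹.
C_ss = Q C_in/(Q + kV) = 0.152864 mol/L; C(t) = C_ss + (C₀ − C_ss) e^(−a t).
C(15.47) = 0.152864 + (0.262236)·e^(−0.100703·15.47) = 0.152864 + (0.262236)·0.210583 = 0.208086 mol/L.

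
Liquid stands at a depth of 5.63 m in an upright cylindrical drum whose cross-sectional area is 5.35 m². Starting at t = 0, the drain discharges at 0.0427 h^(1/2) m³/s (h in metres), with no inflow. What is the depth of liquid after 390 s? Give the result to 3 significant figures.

Unsteady balance on liquid volume: A dh/dt = −0.0427 √h.
Separate and integrate: 2(√h − √h₀) = −(0.0427/A) t.
√h = √5.63 − 0.0427·390/(2·5.35) = 2.3728 − 1.5564 = 0.81641.
h = 0.81641² = 0.66652 m.

0.667 m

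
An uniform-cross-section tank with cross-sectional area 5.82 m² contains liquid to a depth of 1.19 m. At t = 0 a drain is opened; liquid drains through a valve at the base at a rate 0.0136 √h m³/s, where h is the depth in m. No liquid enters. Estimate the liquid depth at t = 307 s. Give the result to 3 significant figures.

0.536 m

With no inflow, A dh/dt = −0.0136 √h.
This is separable: 2 d(√h)/dt = −0.0136/A, so √h = √h₀ − (0.0136/(2A)) t.
√h = √1.19 − 0.0136·307/(2·5.82) = 1.0909 − 0.35869 = 0.73218.
h = 0.73218² = 0.53608 m.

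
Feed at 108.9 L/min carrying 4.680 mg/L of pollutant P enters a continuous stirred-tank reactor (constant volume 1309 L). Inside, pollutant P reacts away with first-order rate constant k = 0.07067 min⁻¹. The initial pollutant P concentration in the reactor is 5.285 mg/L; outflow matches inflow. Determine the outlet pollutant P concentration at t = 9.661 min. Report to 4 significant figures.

3.153 mg/L

Species balance: V dC/dt = Q C_in − Q C − k V C.
dC/dt = (Q/V) C_in − (Q/V + k) C; effective rate a = Q/V + k = 0.0831933 + 0.07067 = 0.153863 min⁻¹.
C_ss = Q C_in/(Q + kV) = 2.53046 mg/L; C(t) = C_ss + (C₀ − C_ss) e^(−a t).
C(9.661) = 2.53046 + (2.75454)·e^(−0.153863·9.661) = 2.53046 + (2.75454)·0.226169 = 3.15345 mg/L.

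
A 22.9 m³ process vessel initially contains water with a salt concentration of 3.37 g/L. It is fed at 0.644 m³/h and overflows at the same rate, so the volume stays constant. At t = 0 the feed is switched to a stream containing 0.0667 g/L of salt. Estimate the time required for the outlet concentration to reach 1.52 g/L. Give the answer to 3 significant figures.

29.2 h

Transient balance on the dissolved component: V dC/dt = Q(C_in − C), so τ = V/Q = 35.559 h.
C(t) = C_in + (C₀ − C_in) e^(−t/τ). Set C = 1.52 and solve for t:
e^(−t/τ) = (C − C_in)/(C₀ − C_in) = (1.52 − 0.0667)/(3.37 − 0.0667) = 0.43995
t = −τ ln(…) = 35.559 × 0.82109 = 29.197 h.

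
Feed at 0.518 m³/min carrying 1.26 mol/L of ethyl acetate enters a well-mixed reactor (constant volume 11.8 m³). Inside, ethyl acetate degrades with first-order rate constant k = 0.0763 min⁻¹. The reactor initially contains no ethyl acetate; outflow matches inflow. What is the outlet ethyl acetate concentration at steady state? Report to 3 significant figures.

0.460 mol/L

Accumulation = in − out − consumed: V dC/dt = Q C_in − Q C − k V C.
At steady state: 0 = Q C_in − (Q + kV) C_ss, so C_ss = Q C_in/(Q + kV).
C_ss = 0.518·1.26/(0.518 + 0.0763·11.8) = 0.65268/1.4183 = 0.46017 mol/L.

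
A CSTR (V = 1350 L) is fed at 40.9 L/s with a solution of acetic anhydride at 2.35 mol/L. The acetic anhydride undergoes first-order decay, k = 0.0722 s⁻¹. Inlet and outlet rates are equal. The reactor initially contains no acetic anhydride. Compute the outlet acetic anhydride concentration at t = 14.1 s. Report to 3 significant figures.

Accumulation = in − out − consumed: V dC/dt = Q C_in − Q C − k V C.
This is linear with rate a = Q/V + k = 0.10250 s⁻¹.
C_ss = Q C_in/(Q + kV) = 0.69462 mol/L; C(t) = C_ss + (C₀ − C_ss) e^(−a t).
C(14.1) = 0.69462 + (-0.69462)·e^(−0.10250·14.1) = 0.69462 + (-0.69462)·0.23570 = 0.53090 mol/L.

0.531 mol/L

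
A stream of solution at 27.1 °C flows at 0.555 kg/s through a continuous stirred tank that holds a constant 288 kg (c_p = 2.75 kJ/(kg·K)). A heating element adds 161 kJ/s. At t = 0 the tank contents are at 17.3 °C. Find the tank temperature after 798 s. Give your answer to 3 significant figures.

M c_p dT/dt = ṁ c_p (T_in − T) + Q̇.
τ = M/ṁ = 518.92 s; T_ss = T_in + Q̇/(ṁ c_p) = 27.1 + 161/(0.555·2.75) = 132.59 °C.
Integrating: T(t) = T_ss + (T₀ − T_ss) e^(−t/τ).
T(798) = 132.59 + (-115.29)·e^(−798/518.92) = 132.59 + (-115.29)·0.21485 = 107.82 °C.

108 °C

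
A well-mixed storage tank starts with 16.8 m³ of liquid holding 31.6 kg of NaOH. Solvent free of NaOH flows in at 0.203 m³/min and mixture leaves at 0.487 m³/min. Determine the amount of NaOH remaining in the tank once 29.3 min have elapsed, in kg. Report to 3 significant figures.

9.78 kg

Total volume: dV/dt = Q_in − Q_out = -0.28400 m³/min, so V(t) = 16.8 − 0.28400 t and V(29.3) = 8.4788 m³.
Solute balance: dm/dt = 0 − Q_out C = −Q_out m/V(t).
Separate: dm/m = −Q_out dt/V(t) ⇒ ln(m/m₀) = −(Q_out/(Q_in−Q_out)) ln(V/V₀).
m = m₀ (V₀/V)^(Q_out/(Q_in−Q_out)) = 31.6 × (16.8/8.4788)^(-1.7148) = 9.7822 kg.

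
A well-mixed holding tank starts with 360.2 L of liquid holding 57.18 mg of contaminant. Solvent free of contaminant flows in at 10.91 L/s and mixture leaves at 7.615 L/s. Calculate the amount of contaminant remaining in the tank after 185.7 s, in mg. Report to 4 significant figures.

Let m(t) be the amount of contaminant. Volume: V(t) = V₀ + (Q_in − Q_out) t = 360.2 + 3.29500 t; V(185.7) = 972.082 L.
Species balance (pure solvent in): dm/dt = −Q_out · m/V(t).
Separate: dm/m = −Q_out dt/V(t) ⇒ ln(m/m₀) = −(Q_out/(Q_in−Q_out)) ln(V/V₀).
m = m₀ (V₀/V)^(Q_out/(Q_in−Q_out)) = 57.18 × (360.2/972.082)^(2.31108) = 5.76504 mg.

5.765 mg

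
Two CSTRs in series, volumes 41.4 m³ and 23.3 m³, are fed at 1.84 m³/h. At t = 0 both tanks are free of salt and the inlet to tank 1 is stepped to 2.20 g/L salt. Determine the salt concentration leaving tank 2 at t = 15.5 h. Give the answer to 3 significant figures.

Species balance on tank i: dCᵢ/dt = (Cᵢ₋₁ − Cᵢ)/τᵢ with τᵢ = Vᵢ/Q.
τ₁ = 41.4/1.84 = 22.500 h; τ₂ = 23.3/1.84 = 12.663 h.
Tank 1: C₁ = C_in(1 − e^(−t/τ₁)). Tank 2 (τ₁ ≠ τ₂): C₂ = C_in[1 − (τ₁ e^(−t/τ₁) − τ₂ e^(−t/τ₂))/(τ₁ − τ₂)].
At t = 15.5: e^(−t/τ₁) = 0.50213, e^(−t/τ₂) = 0.29404.
C₂ = 2.20·[1 − (22.500·0.50213 − 12.663·0.29404)/(9.8370)] = 2.20·0.22999 = 0.50598 g/L.

0.506 g/L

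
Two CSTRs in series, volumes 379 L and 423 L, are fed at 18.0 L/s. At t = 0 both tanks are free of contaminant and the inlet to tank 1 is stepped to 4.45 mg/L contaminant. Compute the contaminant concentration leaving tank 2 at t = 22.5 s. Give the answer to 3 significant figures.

1.19 mg/L

Time constants: τᵢ = Vᵢ/Q for each well-mixed tank.
τ₁ = 379/18.0 = 21.056 s; τ₂ = 423/18.0 = 23.500 s.
Solving the cascade with C₁(0)=C₂(0)=0 gives C₂(t) = C_in[1 − (τ₁ e^(−t/τ₁) − τ₂ e^(−t/τ₂))/(τ₁ − τ₂)].
At t = 22.5: e^(−t/τ₁) = 0.34349, e^(−t/τ₂) = 0.38387.
C₂ = 4.45·[1 − (21.056·0.34349 − 23.500·0.38387)/(-2.4444)] = 4.45·0.26828 = 1.1939 mg/L.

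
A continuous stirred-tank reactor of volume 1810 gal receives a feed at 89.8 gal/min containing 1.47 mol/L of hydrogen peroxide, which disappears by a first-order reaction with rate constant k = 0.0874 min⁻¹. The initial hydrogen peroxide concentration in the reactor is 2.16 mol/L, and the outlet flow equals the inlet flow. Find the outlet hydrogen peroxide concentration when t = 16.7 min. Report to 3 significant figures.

V dC/dt = Q(C_in − C) − k V C.
This is linear with rate a = Q/V + k = 0.13701 min⁻¹.
C_ss = Q C_in/(Q + kV) = 0.53230 mol/L; C(t) = C_ss + (C₀ − C_ss) e^(−a t).
C(16.7) = 0.53230 + (1.6277)·e^(−0.13701·16.7) = 0.53230 + (1.6277)·0.10146 = 0.69744 mol/L.

0.697 mol/L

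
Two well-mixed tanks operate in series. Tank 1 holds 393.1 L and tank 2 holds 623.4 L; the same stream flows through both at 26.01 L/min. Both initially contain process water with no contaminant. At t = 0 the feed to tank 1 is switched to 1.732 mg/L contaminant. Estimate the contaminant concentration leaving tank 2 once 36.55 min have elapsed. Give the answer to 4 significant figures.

Each tank obeys Vᵢ dCᵢ/dt = Q(Cᵢ₋₁ − Cᵢ), so τᵢ = Vᵢ/Q.
τ₁ = 393.1/26.01 = 15.1134 min; τ₂ = 623.4/26.01 = 23.9677 min.
Solving the cascade with C₁(0)=C₂(0)=0 gives C₂(t) = C_in[1 − (τ₁ e^(−t/τ₁) − τ₂ e^(−t/τ₂))/(τ₁ − τ₂)].
At t = 36.55: e^(−t/τ₁) = 0.0890657, e^(−t/τ₂) = 0.217628.
C₂ = 1.732·[1 − (15.1134·0.0890657 − 23.9677·0.217628)/(-8.85429)] = 1.732·0.562929 = 0.974993 mg/L.

0.9750 mg/L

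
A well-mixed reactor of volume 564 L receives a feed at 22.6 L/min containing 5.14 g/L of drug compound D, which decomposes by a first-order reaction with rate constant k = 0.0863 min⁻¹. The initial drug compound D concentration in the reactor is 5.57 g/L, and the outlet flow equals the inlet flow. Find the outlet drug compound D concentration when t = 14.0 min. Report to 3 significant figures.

2.30 g/L

V dC/dt = Q(C_in − C) − k V C.
dC/dt = (Q/V) C_in − (Q/V + k) C; effective rate a = Q/V + k = 0.040071 + 0.0863 = 0.12637 min⁻¹.
C_ss = Q C_in/(Q + kV) = 1.6298 g/L; C(t) = C_ss + (C₀ − C_ss) e^(−a t).
C(14.0) = 1.6298 + (3.9402)·e^(−0.12637·14.0) = 1.6298 + (3.9402)·0.17047 = 2.3015 g/L.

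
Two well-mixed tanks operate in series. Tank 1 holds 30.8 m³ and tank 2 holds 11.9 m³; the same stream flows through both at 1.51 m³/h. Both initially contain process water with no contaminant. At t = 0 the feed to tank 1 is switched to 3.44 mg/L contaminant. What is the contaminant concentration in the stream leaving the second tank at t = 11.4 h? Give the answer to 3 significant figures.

Each tank obeys Vᵢ dCᵢ/dt = Q(Cᵢ₋₁ − Cᵢ), so τᵢ = Vᵢ/Q.
τ₁ = 30.8/1.51 = 20.397 h; τ₂ = 11.9/1.51 = 7.8808 h.
Solving the cascade with C₁(0)=C₂(0)=0 gives C₂(t) = C_in[1 − (τ₁ e^(−t/τ₁) − τ₂ e^(−t/τ₂))/(τ₁ − τ₂)].
At t = 11.4: e^(−t/τ₁) = 0.57184, e^(−t/τ₂) = 0.23538.
C₂ = 3.44·[1 − (20.397·0.57184 − 7.8808·0.23538)/(12.517)] = 3.44·0.21631 = 0.74412 mg/L.

0.744 mg/L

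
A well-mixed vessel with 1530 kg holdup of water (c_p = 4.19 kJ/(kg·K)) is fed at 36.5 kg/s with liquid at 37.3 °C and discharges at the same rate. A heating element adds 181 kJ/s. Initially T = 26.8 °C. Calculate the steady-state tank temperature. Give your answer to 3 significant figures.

Unsteady energy balance on the tank contents: M c_p dT/dt = ṁ c_p (T_in − T) + 181.
At steady state dT/dt = 0 ⇒ T_ss = T_in + Q̇/(ṁ c_p) = 37.3 + 181/(36.5·4.19) = 38.484 °C.

38.5 °C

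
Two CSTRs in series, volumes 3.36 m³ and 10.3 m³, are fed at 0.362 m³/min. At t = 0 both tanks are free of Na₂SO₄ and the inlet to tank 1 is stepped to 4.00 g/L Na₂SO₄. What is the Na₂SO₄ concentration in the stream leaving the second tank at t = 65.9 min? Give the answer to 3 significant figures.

Time constants: τᵢ = Vᵢ/Q for each well-mixed tank.
τ₁ = 3.36/0.362 = 9.2818 min; τ₂ = 10.3/0.362 = 28.453 min.
Tank 1: C₁ = C_in(1 − e^(−t/τ₁)). Tank 2 (τ₁ ≠ τ₂): C₂ = C_in[1 − (τ₁ e^(−t/τ₁) − τ₂ e^(−t/τ₂))/(τ₁ − τ₂)].
At t = 65.9: e^(−t/τ₁) = 0.00082515, e^(−t/τ₂) = 0.098658.
C₂ = 4.00·[1 − (9.2818·0.00082515 − 28.453·0.098658)/(-19.171)] = 4.00·0.85398 = 3.4159 g/L.

3.42 g/L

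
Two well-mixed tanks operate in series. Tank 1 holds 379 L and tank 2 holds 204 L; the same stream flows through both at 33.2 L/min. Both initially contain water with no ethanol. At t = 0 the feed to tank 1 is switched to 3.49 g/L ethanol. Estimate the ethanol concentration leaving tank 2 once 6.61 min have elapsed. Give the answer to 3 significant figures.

Each tank obeys Vᵢ dCᵢ/dt = Q(Cᵢ₋₁ − Cᵢ), so τᵢ = Vᵢ/Q.
τ₁ = 379/33.2 = 11.416 min; τ₂ = 204/33.2 = 6.1446 min.
Tank 1: C₁ = C_in(1 − e^(−t/τ₁)). Tank 2 (τ₁ ≠ τ₂): C₂ = C_in[1 − (τ₁ e^(−t/τ₁) − τ₂ e^(−t/τ₂))/(τ₁ − τ₂)].
At t = 6.61: e^(−t/τ₁) = 0.56044, e^(−t/τ₂) = 0.34104.
C₂ = 3.49·[1 − (11.416·0.56044 − 6.1446·0.34104)/(5.2711)] = 3.49·0.18380 = 0.64147 g/L.

0.641 g/L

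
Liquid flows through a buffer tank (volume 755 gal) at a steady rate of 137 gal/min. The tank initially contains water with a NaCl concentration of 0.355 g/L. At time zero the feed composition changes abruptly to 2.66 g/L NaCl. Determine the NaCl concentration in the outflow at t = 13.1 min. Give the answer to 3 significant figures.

Species balance on the tank: V dC/dt = Q(C_in − C).
So dC/dt = (C_in − C)/τ with τ = V/Q = 755/137 = 5.5109 min.
C approaches C_in exponentially: C(t) = C_in + (C₀ − C_in) e^(−t/τ).
C(13.1) = 2.66 + (0.355 − 2.66)·e^(−13.1/5.5109) = 2.66 + (-2.3050)·0.092821 = 2.4460 g/L.

2.45 g/L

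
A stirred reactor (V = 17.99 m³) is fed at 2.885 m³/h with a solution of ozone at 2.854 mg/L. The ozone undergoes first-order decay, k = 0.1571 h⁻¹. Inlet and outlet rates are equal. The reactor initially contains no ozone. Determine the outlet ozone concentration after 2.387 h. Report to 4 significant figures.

0.7660 mg/L

Accumulation = in − out − consumed: V dC/dt = Q C_in − Q C − k V C.
dC/dt = (Q/V) C_in − (Q/V + k) C; effective rate a = Q/V + k = 0.160367 + 0.1571 = 0.317467 h⁻¹.
C_ss = Q C_in/(Q + kV) = 1.44168 mg/L; C(t) = C_ss + (C₀ − C_ss) e^(−a t).
C(2.387) = 1.44168 + (-1.44168)·e^(−0.317467·2.387) = 1.44168 + (-1.44168)·0.468700 = 0.765968 mg/L.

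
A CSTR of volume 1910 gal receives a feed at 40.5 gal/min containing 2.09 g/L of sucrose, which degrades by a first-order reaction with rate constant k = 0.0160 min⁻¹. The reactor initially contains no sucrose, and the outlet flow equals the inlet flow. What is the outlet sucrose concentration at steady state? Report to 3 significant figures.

V dC/dt = Q(C_in − C) − k V C.
Steady state (dC/dt = 0): C_ss = Q C_in/(Q + kV) = C_in/(1 + kV/Q).
C_ss = 40.5·2.09/(40.5 + 0.0160·1910) = 84.645/71.060 = 1.1912 g/L.

1.19 g/L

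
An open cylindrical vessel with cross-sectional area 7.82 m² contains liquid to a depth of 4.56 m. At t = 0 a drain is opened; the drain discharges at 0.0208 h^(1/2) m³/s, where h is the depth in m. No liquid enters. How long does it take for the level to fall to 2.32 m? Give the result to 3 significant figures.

460 s

Mass balance (ρ constant): A dh/dt = −0.0208 √h.
∫ h^(−1/2) dh = −(0.0208/A) ∫ dt, giving 2√h = 2√h₀ − (0.0208/A) t.
t = 2A(√h₀ − √h)/0.0208 = 2·7.82·(√4.56 − √2.32)/0.0208
  = 15.640 × (2.1354 − 1.5232) / 0.0208 = 460.37 s.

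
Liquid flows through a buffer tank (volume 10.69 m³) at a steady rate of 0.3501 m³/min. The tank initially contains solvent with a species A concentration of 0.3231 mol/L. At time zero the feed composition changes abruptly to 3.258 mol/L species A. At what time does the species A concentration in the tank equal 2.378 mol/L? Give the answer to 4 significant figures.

Species balance: V dC/dt = Q(C_in − C) ⇒ τ = V/Q = 30.5341 min.
C(t) = C_in + (C₀ − C_in) e^(−t/τ). Set C = 2.378 and solve for t:
e^(−t/τ) = (C − C_in)/(C₀ − C_in) = (2.378 − 3.258)/(0.3231 − 3.258) = 0.299840
t = −τ ln(…) = 30.5341 × 1.20451 = 36.7786 min.

36.78 min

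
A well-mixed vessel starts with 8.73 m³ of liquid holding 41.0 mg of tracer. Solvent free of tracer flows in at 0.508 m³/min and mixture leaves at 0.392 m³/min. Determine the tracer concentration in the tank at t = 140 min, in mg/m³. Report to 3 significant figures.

Let m(t) be the amount of tracer. Volume: V(t) = V₀ + (Q_in − Q_out) t = 8.73 + 0.11600 t; V(140) = 24.970 m³.
Solute balance: dm/dt = 0 − Q_out C = −Q_out m/V(t).
dm/m = −Q_out dt/(V₀ + 0.11600 t); integrating gives ln(m/m₀) = −(Q_out/(Q_in−Q_out)) ln(V/V₀).
m = m₀ (V₀/V)^(Q_out/(Q_in−Q_out)) = 41.0 × (8.73/24.970)^(3.3793) = 1.1761 mg.
C = m/V = 1.1761/24.970 = 0.047101 mg/m³.

0.0471 mg/m³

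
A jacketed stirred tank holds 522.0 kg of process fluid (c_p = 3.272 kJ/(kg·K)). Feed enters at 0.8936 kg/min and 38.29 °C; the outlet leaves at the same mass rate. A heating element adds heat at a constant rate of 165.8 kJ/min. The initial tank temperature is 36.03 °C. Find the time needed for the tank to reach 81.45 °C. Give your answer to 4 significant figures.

M c_p dT/dt = ṁ c_p (T_in − T) + Q̇.
τ = M/ṁ = 584.154 min; T_ss = T_in + Q̇/(ṁ c_p) = 94.9959 °C.
T(t) = T_ss + (T₀ − T_ss) e^(−t/τ). Set T = 81.45:
e^(−t/τ) = (81.45 − 94.9959)/(36.03 − 94.9959) = 0.229724
t = −584.154 · ln(0.229724) = 859.218 min.

859.2 min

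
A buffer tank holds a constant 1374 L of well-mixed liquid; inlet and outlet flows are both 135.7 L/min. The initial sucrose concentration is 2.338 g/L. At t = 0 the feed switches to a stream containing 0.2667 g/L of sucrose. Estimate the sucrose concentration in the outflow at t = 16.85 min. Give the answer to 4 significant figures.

Accumulation = in − out for the solute gives V dC/dt = Q(C_in − C).
So dC/dt = (C_in − C)/τ with τ = V/Q = 1374/135.7 = 10.1253 min.
C approaches C_in exponentially: C(t) = C_in + (C₀ − C_in) e^(−t/τ).
C(16.85) = 0.2667 + (2.338 − 0.2667)·e^(−16.85/10.1253) = 0.2667 + (2.07130)·0.189351 = 0.658903 g/L.

0.6589 g/L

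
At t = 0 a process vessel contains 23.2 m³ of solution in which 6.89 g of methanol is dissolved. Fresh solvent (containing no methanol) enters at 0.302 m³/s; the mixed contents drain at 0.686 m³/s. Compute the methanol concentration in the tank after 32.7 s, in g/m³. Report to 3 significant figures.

0.161 g/m³

Total volume: dV/dt = Q_in − Q_out = -0.38400 m³/s, so V(t) = 23.2 − 0.38400 t and V(32.7) = 10.643 m³.
Solute balance: dm/dt = 0 − Q_out C = −Q_out m/V(t).
Separate: dm/m = −Q_out dt/V(t) ⇒ ln(m/m₀) = −(Q_out/(Q_in−Q_out)) ln(V/V₀).
m = m₀ (V₀/V)^(Q_out/(Q_in−Q_out)) = 6.89 × (23.2/10.643)^(-1.7865) = 1.7126 g.
C = m/V = 1.7126/10.643 = 0.16091 g/m³.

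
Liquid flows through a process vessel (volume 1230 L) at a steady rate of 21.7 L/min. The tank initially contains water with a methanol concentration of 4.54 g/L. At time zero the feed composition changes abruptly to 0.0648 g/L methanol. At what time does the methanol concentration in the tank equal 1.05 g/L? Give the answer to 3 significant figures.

Species balance: V dC/dt = Q(C_in − C) ⇒ τ = V/Q = 56.682 min.
C(t) = C_in + (C₀ − C_in) e^(−t/τ). Set C = 1.05 and solve for t:
e^(−t/τ) = (C − C_in)/(C₀ − C_in) = (1.05 − 0.0648)/(4.54 − 0.0648) = 0.22015
t = −τ ln(…) = 56.682 × 1.5135 = 85.786 min.

85.8 min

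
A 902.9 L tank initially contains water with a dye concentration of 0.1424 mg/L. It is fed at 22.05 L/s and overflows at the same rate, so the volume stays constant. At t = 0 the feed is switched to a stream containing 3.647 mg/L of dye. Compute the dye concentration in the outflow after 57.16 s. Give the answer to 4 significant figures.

Species balance on the tank: V dC/dt = Q(C_in − C).
Rewrite as dC/dt + C/τ = C_in/τ, τ = V/Q = 40.9478 s.
Integrating: C(t) = C_in + (C₀ − C_in) e^(−t/τ).
C(57.16) = 3.647 + (0.1424 − 3.647)·e^(−57.16/40.9478) = 3.647 + (-3.50460)·0.247605 = 2.77924 mg/L.

2.779 mg/L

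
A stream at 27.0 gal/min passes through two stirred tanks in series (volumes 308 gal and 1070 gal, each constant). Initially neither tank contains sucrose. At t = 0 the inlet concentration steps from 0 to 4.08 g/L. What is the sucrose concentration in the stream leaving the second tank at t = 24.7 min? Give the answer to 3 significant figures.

1.20 g/L

Species balance on tank i: dCᵢ/dt = (Cᵢ₋₁ − Cᵢ)/τᵢ with τᵢ = Vᵢ/Q.
τ₁ = 308/27.0 = 11.407 min; τ₂ = 1070/27.0 = 39.630 min.
Solving the cascade with C₁(0)=C₂(0)=0 gives C₂(t) = C_in[1 − (τ₁ e^(−t/τ₁) − τ₂ e^(−t/τ₂))/(τ₁ − τ₂)].
At t = 24.7: e^(−t/τ₁) = 0.11472, e^(−t/τ₂) = 0.53619.
C₂ = 4.08·[1 − (11.407·0.11472 − 39.630·0.53619)/(-28.222)] = 4.08·0.29346 = 1.1973 g/L.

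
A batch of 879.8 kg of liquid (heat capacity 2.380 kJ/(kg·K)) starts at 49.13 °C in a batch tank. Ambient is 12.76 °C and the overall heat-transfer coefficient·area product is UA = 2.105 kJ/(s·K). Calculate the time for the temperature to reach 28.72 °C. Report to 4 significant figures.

M c_p dT/dt = −UA(T − T_amb).
τ = M c_p/UA = 994.738 s; T_ss = T_amb = 12.7600 °C.
T(t) = T_ss + (T₀ − T_ss)e^(−t/τ); set T = 28.72:
t = −τ ln[(T − T_ss)/(T₀ − T_ss)] = −994.738 · ln(0.438823) = 819.325 s.

819.3 s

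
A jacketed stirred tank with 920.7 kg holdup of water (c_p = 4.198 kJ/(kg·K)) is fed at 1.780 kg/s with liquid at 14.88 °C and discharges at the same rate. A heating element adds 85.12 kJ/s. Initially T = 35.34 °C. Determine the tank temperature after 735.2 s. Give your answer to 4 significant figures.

28.46 °C

M c_p dT/dt = ṁ c_p (T_in − T) + Q̇.
τ = M/ṁ = 517.247 s; T_ss = T_in + Q̇/(ṁ c_p) = 14.88 + 85.12/(1.780·4.198) = 26.2712 °C.
T approaches T_ss exponentially: T(t) = T_ss + (T₀ − T_ss) e^(−t/τ).
T(735.2) = 26.2712 + (9.06881)·e^(−735.2/517.247) = 26.2712 + (9.06881)·0.241383 = 28.4602 °C.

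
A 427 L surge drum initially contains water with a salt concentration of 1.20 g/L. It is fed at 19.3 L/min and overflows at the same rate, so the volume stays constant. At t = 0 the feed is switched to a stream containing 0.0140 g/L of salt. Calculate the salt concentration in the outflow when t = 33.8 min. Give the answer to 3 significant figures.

0.271 g/L

Accumulation = in − out for the solute gives V dC/dt = Q(C_in − C).
Time constant τ = V/Q = 427/19.3 = 22.124 min.
This is linear first-order; C(t) = C_in + (C₀ − C_in) e^(−t/τ).
C(33.8) = 0.0140 + (1.20 − 0.0140)·e^(−33.8/22.124) = 0.0140 + (1.1860)·0.21703 = 0.27140 g/L.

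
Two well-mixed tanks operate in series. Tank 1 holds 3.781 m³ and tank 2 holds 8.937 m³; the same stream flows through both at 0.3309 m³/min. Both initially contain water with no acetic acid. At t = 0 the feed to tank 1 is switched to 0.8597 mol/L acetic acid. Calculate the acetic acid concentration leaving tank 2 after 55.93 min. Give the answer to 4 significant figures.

0.6765 mol/L

Each tank obeys Vᵢ dCᵢ/dt = Q(Cᵢ₋₁ − Cᵢ), so τᵢ = Vᵢ/Q.
τ₁ = 3.781/0.3309 = 11.4264 min; τ₂ = 8.937/0.3309 = 27.0082 min.
Tank 1: C₁ = C_in(1 − e^(−t/τ₁)). Tank 2 (τ₁ ≠ τ₂): C₂ = C_in[1 − (τ₁ e^(−t/τ₁) − τ₂ e^(−t/τ₂))/(τ₁ − τ₂)].
At t = 55.93: e^(−t/τ₁) = 0.00748541, e^(−t/τ₂) = 0.126078.
C₂ = 0.8597·[1 − (11.4264·0.00748541 − 27.0082·0.126078)/(-15.5817)] = 0.8597·0.786956 = 0.676546 mol/L.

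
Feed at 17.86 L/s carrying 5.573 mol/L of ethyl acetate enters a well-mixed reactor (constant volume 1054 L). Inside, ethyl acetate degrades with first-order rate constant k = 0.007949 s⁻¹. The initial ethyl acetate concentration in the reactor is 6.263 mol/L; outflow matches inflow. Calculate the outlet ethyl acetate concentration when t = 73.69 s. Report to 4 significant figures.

V dC/dt = Q(C_in − C) − k V C.
This is linear with rate a = Q/V + k = 0.0248940 s⁻¹.
C_ss = Q C_in/(Q + kV) = 3.79346 mol/L; C(t) = C_ss + (C₀ − C_ss) e^(−a t).
C(73.69) = 3.79346 + (2.46954)·e^(−0.0248940·73.69) = 3.79346 + (2.46954)·0.159703 = 4.18786 mol/L.

4.188 mol/L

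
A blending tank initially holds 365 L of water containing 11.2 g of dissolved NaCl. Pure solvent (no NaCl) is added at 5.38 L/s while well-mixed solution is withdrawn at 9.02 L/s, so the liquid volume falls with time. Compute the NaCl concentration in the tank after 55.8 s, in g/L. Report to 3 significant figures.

0.00923 g/L

Total volume: dV/dt = Q_in − Q_out = -3.6400 L/s, so V(t) = 365 − 3.6400 t and V(55.8) = 161.89 L.
Solute balance: dm/dt = 0 − Q_out C = −Q_out m/V(t).
dm/m = −Q_out dt/(V₀ − 3.6400 t); integrating gives ln(m/m₀) = −(Q_out/(Q_in−Q_out)) ln(V/V₀).
m = m₀ (V₀/V)^(Q_out/(Q_in−Q_out)) = 11.2 × (365/161.89)^(-2.4780) = 1.4938 g.
C = m/V = 1.4938/161.89 = 0.0092272 g/L.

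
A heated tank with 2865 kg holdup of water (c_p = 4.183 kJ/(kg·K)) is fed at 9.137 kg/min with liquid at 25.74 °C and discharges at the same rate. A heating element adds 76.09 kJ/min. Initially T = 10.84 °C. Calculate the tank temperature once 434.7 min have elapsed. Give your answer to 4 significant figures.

Energy balance: M c_p dT/dt = ṁ c_p (T_in − T) + 76.09.
Rearrange: dT/dt = (T_ss − T)/τ with τ = M/ṁ = 313.560 min and T_ss = T_in + Q̇/(ṁ c_p) = 27.7308 °C.
Solution: T(t) = T_ss + (T₀ − T_ss) e^(−t/τ).
T(434.7) = 27.7308 + (-16.8908)·e^(−434.7/313.560) = 27.7308 + (-16.8908)·0.249989 = 23.5083 °C.

23.51 °C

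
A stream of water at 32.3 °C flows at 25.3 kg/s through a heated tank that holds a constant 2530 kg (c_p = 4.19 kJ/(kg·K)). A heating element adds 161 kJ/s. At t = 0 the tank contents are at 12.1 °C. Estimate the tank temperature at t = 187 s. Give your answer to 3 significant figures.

M c_p dT/dt = ṁ c_p (T_in − T) + Q̇.
τ = M/ṁ = 100.00 s; T_ss = T_in + Q̇/(ṁ c_p) = 32.3 + 161/(25.3·4.19) = 33.819 °C.
Solution: T(t) = T_ss + (T₀ − T_ss) e^(−t/τ).
T(187) = 33.819 + (-21.719)·e^(−187/100.00) = 33.819 + (-21.719)·0.15412 = 30.471 °C.

30.5 °C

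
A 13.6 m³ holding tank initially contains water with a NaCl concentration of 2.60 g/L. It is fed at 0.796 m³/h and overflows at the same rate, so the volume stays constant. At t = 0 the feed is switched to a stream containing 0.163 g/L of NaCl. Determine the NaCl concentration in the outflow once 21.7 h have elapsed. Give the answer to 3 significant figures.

Species balance on the tank: V dC/dt = Q(C_in − C).
Time constant τ = V/Q = 13.6/0.796 = 17.085 h.
This is linear first-order; C(t) = C_in + (C₀ − C_in) e^(−t/τ).
C(21.7) = 0.163 + (2.60 − 0.163)·e^(−21.7/17.085) = 0.163 + (2.4370)·0.28081 = 0.84733 g/L.

0.847 g/L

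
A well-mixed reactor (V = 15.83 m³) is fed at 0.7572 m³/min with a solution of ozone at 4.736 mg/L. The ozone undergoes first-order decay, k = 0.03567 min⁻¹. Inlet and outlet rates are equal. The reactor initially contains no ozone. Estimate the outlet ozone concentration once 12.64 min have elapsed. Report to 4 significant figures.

1.769 mg/L

Species balance: V dC/dt = Q C_in − Q C − k V C.
dC/dt = (Q/V) C_in − (Q/V + k) C; effective rate a = Q/V + k = 0.0478332 + 0.03567 = 0.0835032 min⁻¹.
C_ss = Q C_in/(Q + kV) = 2.71293 mg/L; C(t) = C_ss + (C₀ − C_ss) e^(−a t).
C(12.64) = 2.71293 + (-2.71293)·e^(−0.0835032·12.64) = 2.71293 + (-2.71293)·0.348025 = 1.76876 mg/L.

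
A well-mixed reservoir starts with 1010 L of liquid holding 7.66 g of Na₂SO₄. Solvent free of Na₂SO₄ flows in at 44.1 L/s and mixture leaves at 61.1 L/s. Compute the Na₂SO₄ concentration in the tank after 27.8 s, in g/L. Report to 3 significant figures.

0.00148 g/L

Total volume: dV/dt = Q_in − Q_out = -17.000 L/s, so V(t) = 1010 − 17.000 t and V(27.8) = 537.40 L.
No Na₂SO₄ enters, so dm/dt = −Q_out · (m/V).
dm/m = −Q_out dt/(V₀ − 17.000 t); integrating gives ln(m/m₀) = −(Q_out/(Q_in−Q_out)) ln(V/V₀).
m = m₀ (V₀/V)^(Q_out/(Q_in−Q_out)) = 7.66 × (1010/537.40)^(-3.5941) = 0.79315 g.
C = m/V = 0.79315/537.40 = 0.0014759 g/L.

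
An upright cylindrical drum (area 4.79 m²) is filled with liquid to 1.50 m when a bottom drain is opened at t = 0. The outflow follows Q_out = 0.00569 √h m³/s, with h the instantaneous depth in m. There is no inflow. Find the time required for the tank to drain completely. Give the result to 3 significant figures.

With no inflow, A dh/dt = −0.00569 √h.
Separate and integrate: 2(√h − √h₀) = −(0.00569/A) t.
Set h = 0: 2√h₀ = (0.00569/A) t_empty ⇒ t_empty = 2A√h₀/0.00569.
t_empty = 2·4.79·√1.50/0.00569 = 9.5800·1.2247/0.00569 = 2062.0 s.

2060 s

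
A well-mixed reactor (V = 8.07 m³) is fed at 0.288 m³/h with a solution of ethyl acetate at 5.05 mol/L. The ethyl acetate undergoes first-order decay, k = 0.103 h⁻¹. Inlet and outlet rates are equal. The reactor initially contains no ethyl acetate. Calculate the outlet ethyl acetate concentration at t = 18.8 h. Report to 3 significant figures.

1.20 mol/L

V dC/dt = Q(C_in − C) − k V C.
dC/dt = (Q/V) C_in − (Q/V + k) C; effective rate a = Q/V + k = 0.035688 + 0.103 = 0.13869 h⁻¹.
C_ss = Q C_in/(Q + kV) = 1.2995 mol/L; C(t) = C_ss + (C₀ − C_ss) e^(−a t).
C(18.8) = 1.2995 + (-1.2995)·e^(−0.13869·18.8) = 1.2995 + (-1.2995)·0.073731 = 1.2037 mol/L.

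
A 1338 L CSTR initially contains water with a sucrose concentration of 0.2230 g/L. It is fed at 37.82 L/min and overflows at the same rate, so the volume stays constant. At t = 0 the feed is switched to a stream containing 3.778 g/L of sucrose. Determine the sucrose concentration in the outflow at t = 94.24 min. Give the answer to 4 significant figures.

3.530 g/L

Mass balance on the solute (V constant): V dC/dt = Q(C_in − C).
Rewrite as dC/dt + C/τ = C_in/τ, τ = V/Q = 35.3781 min.
C approaches C_in exponentially: C(t) = C_in + (C₀ − C_in) e^(−t/τ).
C(94.24) = 3.778 + (0.2230 − 3.778)·e^(−94.24/35.3781) = 3.778 + (-3.55500)·0.0696833 = 3.53028 g/L.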